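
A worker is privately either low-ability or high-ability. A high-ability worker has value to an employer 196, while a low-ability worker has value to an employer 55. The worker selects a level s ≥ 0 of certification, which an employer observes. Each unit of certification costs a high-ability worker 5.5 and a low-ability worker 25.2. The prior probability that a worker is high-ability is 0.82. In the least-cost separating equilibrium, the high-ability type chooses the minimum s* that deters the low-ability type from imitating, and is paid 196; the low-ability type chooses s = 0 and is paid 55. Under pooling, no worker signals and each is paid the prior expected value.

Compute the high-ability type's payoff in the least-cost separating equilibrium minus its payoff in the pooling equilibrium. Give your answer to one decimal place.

Least-cost separating signal: s* solves 55 = 196 − 25.2·s*, so s* = (196 − 55)/25.2 ≈ 5.5952.
High-ability type's separating payoff: 196 − 5.5 × s* = 196 − 5.5 × (196 − 55)/25.2 = 196 − 775.5/25.2 ≈ 165.226.
Pooling payoff: 0.82 × 196 + 0.18 × 55 = 170.62.
Difference: 165.226 − 170.62 = -5.394, i.e. -5.4 to one decimal place.
The high-ability type would prefer the pooling outcome.

-5.4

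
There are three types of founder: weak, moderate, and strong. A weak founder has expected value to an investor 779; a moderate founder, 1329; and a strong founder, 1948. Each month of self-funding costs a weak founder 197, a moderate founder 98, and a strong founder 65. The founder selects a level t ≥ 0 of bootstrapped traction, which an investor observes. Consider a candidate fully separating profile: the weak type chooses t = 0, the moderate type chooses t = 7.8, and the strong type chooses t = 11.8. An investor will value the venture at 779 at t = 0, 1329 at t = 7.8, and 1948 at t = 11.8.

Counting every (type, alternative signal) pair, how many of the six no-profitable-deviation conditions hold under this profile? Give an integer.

Strong (own payoff 1948 − 65×11.8 = 1181): to t=0 gives 779 → no gain ✓; to t=7.8 gives 1329 − 65×7.8 = 822 → no gain ✓.
Weak (own payoff 779): to t=7.8 gives 1329 − 197×7.8 = -207.6 → no gain ✓; to t=11.8 gives 1948 − 197×11.8 = -376.6 → no gain ✓.
Moderate (own payoff 1329 − 98×7.8 = 564.6): to t=0 gives 779 → profitable ✗; to t=11.8 gives 1948 − 98×11.8 = 791.6 → profitable ✗.
4 of the 6 constraints hold; not an equilibrium.

4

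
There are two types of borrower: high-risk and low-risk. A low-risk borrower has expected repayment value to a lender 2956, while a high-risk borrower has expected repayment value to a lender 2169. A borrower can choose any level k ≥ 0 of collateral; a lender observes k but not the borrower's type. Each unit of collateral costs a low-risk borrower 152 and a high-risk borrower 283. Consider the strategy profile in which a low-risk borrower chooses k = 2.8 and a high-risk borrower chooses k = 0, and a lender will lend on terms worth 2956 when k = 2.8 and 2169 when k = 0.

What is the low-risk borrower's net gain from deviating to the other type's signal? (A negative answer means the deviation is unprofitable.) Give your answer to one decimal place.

Playing k = 2.8 the low-risk borrower receives 2956 − 152 × 2.8 = 2530.4.
Deviating to k = 0 yields 2169 instead.
Gain from deviating: 2169 − 2530.4 = -361.4.
The gain is negative, so the low-risk type's incentive-compatibility constraint is satisfied.

-361.4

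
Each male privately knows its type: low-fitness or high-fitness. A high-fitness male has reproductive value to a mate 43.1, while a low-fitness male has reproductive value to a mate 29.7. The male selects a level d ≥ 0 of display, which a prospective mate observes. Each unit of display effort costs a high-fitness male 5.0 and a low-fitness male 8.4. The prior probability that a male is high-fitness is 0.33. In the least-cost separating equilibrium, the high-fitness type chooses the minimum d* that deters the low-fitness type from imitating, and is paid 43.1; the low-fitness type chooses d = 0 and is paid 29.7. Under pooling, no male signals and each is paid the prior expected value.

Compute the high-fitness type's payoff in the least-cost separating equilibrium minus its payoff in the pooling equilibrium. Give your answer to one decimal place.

1.0

Least-cost separating signal: d* solves 29.7 = 43.1 − 8.4·d*, so d* = (43.1 − 29.7)/8.4 ≈ 1.5952.
High-fitness type's separating payoff: 43.1 − 5.0 × d* = 43.1 − 5.0 × (43.1 − 29.7)/8.4 = 43.1 − 67/8.4 ≈ 35.124.
Pooling payoff: 0.33 × 43.1 + 0.67 × 29.7 = 34.122.
Difference: 35.124 − 34.122 = 1.002, i.e. 1.0 to one decimal place.
The high-fitness type prefers to separate.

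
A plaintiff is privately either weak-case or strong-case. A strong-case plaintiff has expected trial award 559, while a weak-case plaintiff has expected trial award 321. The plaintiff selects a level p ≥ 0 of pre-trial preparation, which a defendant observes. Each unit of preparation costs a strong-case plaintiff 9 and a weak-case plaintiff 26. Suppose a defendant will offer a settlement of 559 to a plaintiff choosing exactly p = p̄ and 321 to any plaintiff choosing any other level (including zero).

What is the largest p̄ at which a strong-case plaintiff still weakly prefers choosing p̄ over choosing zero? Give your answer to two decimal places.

26.44

Choosing p̄ yields the strong-case type 559 − 9·p̄; choosing zero yields 321.
The strong-case type is indifferent at 559 − 9·p̄ = 321, i.e. p̄ = (559 − 321) / 9 ≈ 26.44.
For any p̄ above 26.44 the strong-case type would rather pool at zero, so separation collapses.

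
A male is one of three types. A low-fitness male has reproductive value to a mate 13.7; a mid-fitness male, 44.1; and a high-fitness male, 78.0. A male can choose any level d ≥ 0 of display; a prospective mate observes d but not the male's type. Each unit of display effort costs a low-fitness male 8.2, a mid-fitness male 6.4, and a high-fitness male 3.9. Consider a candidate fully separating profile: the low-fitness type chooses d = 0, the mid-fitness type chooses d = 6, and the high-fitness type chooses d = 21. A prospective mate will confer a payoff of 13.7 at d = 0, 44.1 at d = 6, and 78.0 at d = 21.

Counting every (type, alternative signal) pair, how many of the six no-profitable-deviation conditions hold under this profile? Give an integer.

3

Mid-fitness (own payoff 44.1 − 6.4×6 = 5.7): to d=0 gives 13.7 → profitable ✗; to d=21 gives 78.0 − 6.4×21 = -56.4 → no gain ✓.
Low-fitness (own payoff 13.7): to d=6 gives 44.1 − 8.2×6 = -5.1 → no gain ✓; to d=21 gives 78.0 − 8.2×21 = -94.2 → no gain ✓.
High-fitness (own payoff 78.0 − 3.9×21 = -3.9): to d=0 gives 13.7 → profitable ✗; to d=6 gives 44.1 − 3.9×6 = 20.7 → profitable ✗.
3 of the 6 constraints hold; not an equilibrium.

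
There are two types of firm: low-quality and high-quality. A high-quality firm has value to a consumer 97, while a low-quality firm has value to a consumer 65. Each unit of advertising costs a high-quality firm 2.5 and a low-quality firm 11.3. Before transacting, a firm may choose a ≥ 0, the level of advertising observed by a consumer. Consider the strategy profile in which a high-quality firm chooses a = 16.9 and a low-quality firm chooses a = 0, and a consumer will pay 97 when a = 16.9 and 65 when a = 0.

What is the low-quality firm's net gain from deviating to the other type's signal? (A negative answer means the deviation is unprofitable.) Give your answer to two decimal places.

Playing a = 0 the low-quality firm receives 65.
Deviating to a = 16.9 brings payment 97 at cost 11.3 × 16.9 = 190.97, netting -93.97.
Gain from deviating: -93.97 − 65 = -158.97.
The gain is negative, so the low-quality type's incentive-compatibility constraint is satisfied.

-158.97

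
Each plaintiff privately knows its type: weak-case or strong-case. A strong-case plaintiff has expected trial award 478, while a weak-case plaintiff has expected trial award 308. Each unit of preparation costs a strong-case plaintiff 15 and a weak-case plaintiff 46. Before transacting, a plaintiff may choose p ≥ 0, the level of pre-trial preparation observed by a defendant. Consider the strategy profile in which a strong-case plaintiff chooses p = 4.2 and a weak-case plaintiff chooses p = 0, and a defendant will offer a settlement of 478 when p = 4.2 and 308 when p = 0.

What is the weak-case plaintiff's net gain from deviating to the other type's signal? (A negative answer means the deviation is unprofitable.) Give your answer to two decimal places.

Playing p = 0 the weak-case plaintiff receives 308.
Deviating to p = 4.2 brings payment 478 at cost 46 × 4.2 = 193.2, netting 284.8.
Gain from deviating: 284.8 − 308 = -23.20.
The gain is negative, so the weak-case type's incentive-compatibility constraint is satisfied.

-23.20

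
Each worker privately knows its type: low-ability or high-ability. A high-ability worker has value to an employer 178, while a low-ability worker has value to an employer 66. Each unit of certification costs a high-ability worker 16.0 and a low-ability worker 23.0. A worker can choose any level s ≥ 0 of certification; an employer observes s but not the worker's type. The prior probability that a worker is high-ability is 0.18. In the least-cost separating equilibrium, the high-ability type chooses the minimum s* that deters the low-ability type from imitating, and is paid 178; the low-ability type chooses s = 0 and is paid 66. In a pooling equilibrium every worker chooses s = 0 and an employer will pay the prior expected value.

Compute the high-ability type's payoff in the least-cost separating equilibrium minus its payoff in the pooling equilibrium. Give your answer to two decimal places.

13.93

Least-cost separating signal: s* solves 66 = 178 − 23.0·s*, so s* = (178 − 66)/23.0 ≈ 4.8696.
High-ability type's separating payoff: 178 − 16.0 × s* = 178 − 16.0 × (178 − 66)/23.0 = 178 − 1792/23.0 ≈ 100.0870.
Pooling payoff: 0.18 × 178 + 0.82 × 66 = 86.16.
Difference: 100.0870 − 86.16 = 13.927, i.e. 13.93 to two decimal places.
The high-ability type prefers to separate.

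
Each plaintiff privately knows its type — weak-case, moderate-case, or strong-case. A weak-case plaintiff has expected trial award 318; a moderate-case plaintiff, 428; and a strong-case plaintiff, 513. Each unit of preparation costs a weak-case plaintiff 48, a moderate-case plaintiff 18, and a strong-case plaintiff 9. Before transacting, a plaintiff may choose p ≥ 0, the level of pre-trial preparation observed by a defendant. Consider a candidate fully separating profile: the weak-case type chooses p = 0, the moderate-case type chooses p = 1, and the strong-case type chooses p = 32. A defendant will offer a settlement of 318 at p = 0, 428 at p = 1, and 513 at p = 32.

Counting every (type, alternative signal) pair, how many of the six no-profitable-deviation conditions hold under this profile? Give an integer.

Moderate-case (own payoff 428 − 18×1 = 410): to p=0 gives 318 → no gain ✓; to p=32 gives 513 − 18×32 = -63 → no gain ✓.
Strong-case (own payoff 513 − 9×32 = 225): to p=0 gives 318 → profitable ✗; to p=1 gives 428 − 9×1 = 419 → profitable ✗.
Weak-case (own payoff 318): to p=1 gives 428 − 48×1 = 380 → profitable ✗; to p=32 gives 513 − 48×32 = -1023 → no gain ✓.
3 of the 6 constraints hold; not an equilibrium.

3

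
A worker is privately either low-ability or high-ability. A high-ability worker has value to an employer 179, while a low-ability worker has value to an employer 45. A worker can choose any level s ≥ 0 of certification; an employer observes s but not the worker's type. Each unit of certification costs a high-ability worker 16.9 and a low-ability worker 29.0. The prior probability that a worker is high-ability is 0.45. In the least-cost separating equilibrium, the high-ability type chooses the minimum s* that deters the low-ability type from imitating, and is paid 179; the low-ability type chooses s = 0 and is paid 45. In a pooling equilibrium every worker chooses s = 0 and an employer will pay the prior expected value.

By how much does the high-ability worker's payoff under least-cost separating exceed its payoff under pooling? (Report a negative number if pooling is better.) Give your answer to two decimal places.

Least-cost separating signal: s* solves 45 = 179 − 29.0·s*, so s* = (179 − 45)/29.0 ≈ 4.6207.
High-ability type's separating payoff: 179 − 16.9 × s* = 179 − 16.9 × (179 − 45)/29.0 = 179 − 2264.6/29.0 ≈ 100.9103.
Pooling payoff: 0.45 × 179 + 0.55 × 45 = 105.3.
Difference: 100.9103 − 105.3 = -4.3897, i.e. -4.39 to two decimal places.
The high-ability type would prefer the pooling outcome.

-4.39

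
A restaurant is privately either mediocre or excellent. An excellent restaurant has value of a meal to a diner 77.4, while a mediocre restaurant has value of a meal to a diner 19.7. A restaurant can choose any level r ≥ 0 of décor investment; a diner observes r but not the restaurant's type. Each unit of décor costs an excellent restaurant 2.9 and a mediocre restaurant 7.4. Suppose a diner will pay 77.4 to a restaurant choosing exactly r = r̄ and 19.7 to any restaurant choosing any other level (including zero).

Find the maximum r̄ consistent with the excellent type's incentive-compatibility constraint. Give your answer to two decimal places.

Choosing r̄ yields the excellent type 77.4 − 2.9·r̄; choosing zero yields 19.7.
The excellent type is indifferent at 77.4 − 2.9·r̄ = 19.7, i.e. r̄ = (77.4 − 19.7) / 2.9 ≈ 19.90.
For any r̄ above 19.90 the excellent type would rather pool at zero, so separation collapses.

19.90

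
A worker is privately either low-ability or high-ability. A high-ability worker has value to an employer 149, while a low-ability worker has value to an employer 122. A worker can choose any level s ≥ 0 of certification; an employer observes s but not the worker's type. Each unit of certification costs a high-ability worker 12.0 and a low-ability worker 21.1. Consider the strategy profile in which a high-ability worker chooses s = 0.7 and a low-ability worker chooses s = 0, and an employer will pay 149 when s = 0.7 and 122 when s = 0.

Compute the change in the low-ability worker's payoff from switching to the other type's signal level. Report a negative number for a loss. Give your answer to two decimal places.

12.23

Playing s = 0 the low-ability worker receives 122.
Deviating to s = 0.7 brings payment 149 at cost 21.1 × 0.7 = 14.77, netting 134.23.
Gain from deviating: 134.23 − 122 = 12.23.
The gain is positive, so the low-ability type's incentive-compatibility constraint is violated — this profile is not a separating equilibrium.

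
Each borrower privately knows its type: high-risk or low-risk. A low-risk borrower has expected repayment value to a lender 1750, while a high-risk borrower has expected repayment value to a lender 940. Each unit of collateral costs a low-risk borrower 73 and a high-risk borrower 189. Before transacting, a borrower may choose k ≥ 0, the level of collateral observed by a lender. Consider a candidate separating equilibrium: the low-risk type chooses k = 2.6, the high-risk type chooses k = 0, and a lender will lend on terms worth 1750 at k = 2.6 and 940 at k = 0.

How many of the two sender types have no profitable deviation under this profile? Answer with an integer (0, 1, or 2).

Low-risk type: signal → 1750 − 73 × 2.6 = 1560.2; deviate to 0 → 940. IC holds (1560.2 ≥ 940).
High-risk type: stay at 0 → 940; mimic → 1750 − 189 × 2.6 = 1258.6. IC fails (940 < 1258.6).
1 of 2 constraints hold, so this profile is not an equilibrium.

1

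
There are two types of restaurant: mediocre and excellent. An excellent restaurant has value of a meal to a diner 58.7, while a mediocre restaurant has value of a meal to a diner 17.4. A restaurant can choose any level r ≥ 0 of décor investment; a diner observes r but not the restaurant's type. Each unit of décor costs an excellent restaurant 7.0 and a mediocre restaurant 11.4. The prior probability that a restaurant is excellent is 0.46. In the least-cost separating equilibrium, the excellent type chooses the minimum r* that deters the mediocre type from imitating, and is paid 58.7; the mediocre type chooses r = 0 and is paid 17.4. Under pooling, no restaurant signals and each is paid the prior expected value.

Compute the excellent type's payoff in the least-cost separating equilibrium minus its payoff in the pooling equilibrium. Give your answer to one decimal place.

Least-cost separating signal: r* solves 17.4 = 58.7 − 11.4·r*, so r* = (58.7 − 17.4)/11.4 ≈ 3.6228.
Excellent type's separating payoff: 58.7 − 7.0 × r* = 58.7 − 7.0 × (58.7 − 17.4)/11.4 = 58.7 − 289.1/11.4 ≈ 33.340.
Pooling payoff: 0.46 × 58.7 + 0.54 × 17.4 = 36.398.
Difference: 33.340 − 36.398 = -3.058, i.e. -3.1 to one decimal place.
The excellent type would prefer the pooling outcome.

-3.1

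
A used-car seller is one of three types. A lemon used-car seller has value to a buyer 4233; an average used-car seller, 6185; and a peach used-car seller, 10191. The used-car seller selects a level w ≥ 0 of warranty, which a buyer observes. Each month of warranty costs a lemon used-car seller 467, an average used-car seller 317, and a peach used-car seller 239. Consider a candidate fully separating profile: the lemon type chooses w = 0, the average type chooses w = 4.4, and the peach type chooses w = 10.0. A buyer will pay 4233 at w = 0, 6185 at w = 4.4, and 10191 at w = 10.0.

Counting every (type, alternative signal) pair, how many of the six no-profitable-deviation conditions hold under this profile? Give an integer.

Average (own payoff 6185 − 317×4.4 = 4790.2): to w=0 gives 4233 → no gain ✓; to w=10.0 gives 10191 − 317×10.0 = 7021 → profitable ✗.
Peach (own payoff 10191 − 239×10.0 = 7801): to w=0 gives 4233 → no gain ✓; to w=4.4 gives 6185 − 239×4.4 = 5133.4 → no gain ✓.
Lemon (own payoff 4233): to w=4.4 gives 6185 − 467×4.4 = 4130.2 → no gain ✓; to w=10.0 gives 10191 − 467×10.0 = 5521 → profitable ✗.
4 of the 6 constraints hold; not an equilibrium.

4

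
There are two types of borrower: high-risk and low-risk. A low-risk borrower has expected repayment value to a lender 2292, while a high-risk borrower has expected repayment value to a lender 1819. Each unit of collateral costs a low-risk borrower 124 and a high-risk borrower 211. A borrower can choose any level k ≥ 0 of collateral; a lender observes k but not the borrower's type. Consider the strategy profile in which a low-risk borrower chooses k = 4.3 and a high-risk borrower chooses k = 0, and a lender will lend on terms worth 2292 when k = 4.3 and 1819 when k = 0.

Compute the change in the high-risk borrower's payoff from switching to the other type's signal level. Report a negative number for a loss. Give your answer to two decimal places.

Playing k = 0 the high-risk borrower receives 1819.
Deviating to k = 4.3 brings payment 2292 at cost 211 × 4.3 = 907.3, netting 1384.7.
Gain from deviating: 1384.7 − 1819 = -434.30.
The gain is negative, so the high-risk type's incentive-compatibility constraint is satisfied.

-434.30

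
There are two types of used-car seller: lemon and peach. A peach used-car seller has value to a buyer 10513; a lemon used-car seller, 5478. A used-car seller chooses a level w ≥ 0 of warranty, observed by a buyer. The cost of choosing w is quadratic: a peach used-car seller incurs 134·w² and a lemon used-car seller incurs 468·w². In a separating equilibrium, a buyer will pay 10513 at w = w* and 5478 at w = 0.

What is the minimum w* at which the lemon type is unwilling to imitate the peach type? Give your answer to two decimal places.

The lemon type at w = 0 receives 5478; imitating at w* yields 10513 − 468·w*².
Indifference: 5478 = 10513 − 468·w*², so w*² = (10513 − 5478) / 468 ≈ 10.7585.
w* = √10.7585 ≈ 3.28.

3.28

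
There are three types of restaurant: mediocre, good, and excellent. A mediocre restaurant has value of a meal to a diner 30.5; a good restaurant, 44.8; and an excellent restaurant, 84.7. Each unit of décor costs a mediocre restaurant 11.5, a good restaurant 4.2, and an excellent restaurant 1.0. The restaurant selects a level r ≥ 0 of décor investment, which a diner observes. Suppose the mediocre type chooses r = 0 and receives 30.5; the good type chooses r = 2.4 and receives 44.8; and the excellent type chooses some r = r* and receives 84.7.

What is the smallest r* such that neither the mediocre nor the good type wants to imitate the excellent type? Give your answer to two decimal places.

Good type (on-path payoff 44.8 − 4.2×2.4 = 34.72) won't mimic when 34.72 ≥ 84.7 − 4.2·r*, i.e. r* ≥ 11.90.
Mediocre type (on-path payoff 30.5) won't mimic when 30.5 ≥ 84.7 − 11.5·r*, i.e. r* ≥ 4.71.
Both must hold, so r* = max(4.71, 11.90) = 11.90. The good type's constraint binds.

11.90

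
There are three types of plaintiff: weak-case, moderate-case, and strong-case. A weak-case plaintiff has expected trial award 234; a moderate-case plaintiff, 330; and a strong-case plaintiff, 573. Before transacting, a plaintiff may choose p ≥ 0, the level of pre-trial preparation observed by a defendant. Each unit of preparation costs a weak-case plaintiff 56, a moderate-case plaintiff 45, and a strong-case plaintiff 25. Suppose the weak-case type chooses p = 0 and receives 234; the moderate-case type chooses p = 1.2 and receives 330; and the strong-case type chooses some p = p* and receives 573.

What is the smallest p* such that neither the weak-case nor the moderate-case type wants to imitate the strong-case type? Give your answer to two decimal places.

6.60

Weak-case type (on-path payoff 234) won't mimic when 234 ≥ 573 − 56·p*, i.e. p* ≥ 6.05.
Moderate-case type (on-path payoff 330 − 45×1.2 = 276) won't mimic when 276 ≥ 573 − 45·p*, i.e. p* ≥ 6.60.
Both must hold, so p* = max(6.05, 6.60) = 6.60. The moderate-case type's constraint binds.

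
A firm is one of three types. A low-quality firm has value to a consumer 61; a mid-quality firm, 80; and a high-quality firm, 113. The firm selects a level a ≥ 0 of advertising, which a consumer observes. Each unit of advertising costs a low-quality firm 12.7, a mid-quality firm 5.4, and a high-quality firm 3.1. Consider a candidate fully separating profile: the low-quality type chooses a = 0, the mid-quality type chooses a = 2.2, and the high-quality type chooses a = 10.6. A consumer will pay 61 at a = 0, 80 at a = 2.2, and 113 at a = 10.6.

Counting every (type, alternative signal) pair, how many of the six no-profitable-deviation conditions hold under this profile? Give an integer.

6

Mid-quality (own payoff 80 − 5.4×2.2 = 68.12): to a=0 gives 61 → no gain ✓; to a=10.6 gives 113 − 5.4×10.6 = 55.76 → no gain ✓.
Low-quality (own payoff 61): to a=2.2 gives 80 − 12.7×2.2 = 52.06 → no gain ✓; to a=10.6 gives 113 − 12.7×10.6 = -21.62 → no gain ✓.
High-quality (own payoff 113 − 3.1×10.6 = 80.14): to a=0 gives 61 → no gain ✓; to a=2.2 gives 80 − 3.1×2.2 = 73.18 → no gain ✓.
6 of the 6 constraints hold; this profile is a separating equilibrium.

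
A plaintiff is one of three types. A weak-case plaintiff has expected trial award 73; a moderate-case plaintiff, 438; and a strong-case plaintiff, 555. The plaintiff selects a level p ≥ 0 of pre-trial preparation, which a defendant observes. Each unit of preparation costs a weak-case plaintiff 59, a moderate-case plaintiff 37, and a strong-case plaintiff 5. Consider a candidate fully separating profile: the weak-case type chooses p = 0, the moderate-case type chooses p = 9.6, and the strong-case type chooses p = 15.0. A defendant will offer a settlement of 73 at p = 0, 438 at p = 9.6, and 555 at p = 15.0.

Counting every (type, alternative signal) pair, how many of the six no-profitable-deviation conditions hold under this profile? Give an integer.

Strong-case (own payoff 555 − 5×15.0 = 480): to p=0 gives 73 → no gain ✓; to p=9.6 gives 438 − 5×9.6 = 390 → no gain ✓.
Weak-case (own payoff 73): to p=9.6 gives 438 − 59×9.6 = -128.4 → no gain ✓; to p=15.0 gives 555 − 59×15.0 = -330 → no gain ✓.
Moderate-case (own payoff 438 − 37×9.6 = 82.8): to p=0 gives 73 → no gain ✓; to p=15.0 gives 555 − 37×15.0 = 0 → no gain ✓.
6 of the 6 constraints hold; this profile is a separating equilibrium.

6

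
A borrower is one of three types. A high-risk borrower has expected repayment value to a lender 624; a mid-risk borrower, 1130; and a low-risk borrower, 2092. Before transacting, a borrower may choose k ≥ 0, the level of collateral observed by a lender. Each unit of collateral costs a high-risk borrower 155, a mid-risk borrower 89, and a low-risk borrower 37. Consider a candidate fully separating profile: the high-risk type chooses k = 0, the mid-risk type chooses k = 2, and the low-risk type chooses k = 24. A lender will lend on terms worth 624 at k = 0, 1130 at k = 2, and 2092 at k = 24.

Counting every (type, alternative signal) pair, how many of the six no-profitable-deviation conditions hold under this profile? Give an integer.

5

Mid-risk (own payoff 1130 − 89×2 = 952): to k=0 gives 624 → no gain ✓; to k=24 gives 2092 − 89×24 = -44 → no gain ✓.
Low-risk (own payoff 2092 − 37×24 = 1204): to k=0 gives 624 → no gain ✓; to k=2 gives 1130 − 37×2 = 1056 → no gain ✓.
High-risk (own payoff 624): to k=2 gives 1130 − 155×2 = 820 → profitable ✗; to k=24 gives 2092 − 155×24 = -1628 → no gain ✓.
5 of the 6 constraints hold; not an equilibrium.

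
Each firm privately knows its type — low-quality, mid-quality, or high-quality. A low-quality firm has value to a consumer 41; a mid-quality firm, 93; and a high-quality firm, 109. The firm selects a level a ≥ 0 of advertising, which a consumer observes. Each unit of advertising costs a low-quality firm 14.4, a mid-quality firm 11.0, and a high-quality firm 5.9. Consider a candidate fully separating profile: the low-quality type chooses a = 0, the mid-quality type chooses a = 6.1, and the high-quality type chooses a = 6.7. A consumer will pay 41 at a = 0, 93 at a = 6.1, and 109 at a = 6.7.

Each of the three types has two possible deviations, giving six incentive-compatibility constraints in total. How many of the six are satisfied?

4

High-quality (own payoff 109 − 5.9×6.7 = 69.47): to a=0 gives 41 → no gain ✓; to a=6.1 gives 93 − 5.9×6.1 = 57.01 → no gain ✓.
Mid-quality (own payoff 93 − 11.0×6.1 = 25.9): to a=0 gives 41 → profitable ✗; to a=6.7 gives 109 − 11.0×6.7 = 35.3 → profitable ✗.
Low-quality (own payoff 41): to a=6.1 gives 93 − 14.4×6.1 = 5.16 → no gain ✓; to a=6.7 gives 109 − 14.4×6.7 = 12.52 → no gain ✓.
4 of the 6 constraints hold; not an equilibrium.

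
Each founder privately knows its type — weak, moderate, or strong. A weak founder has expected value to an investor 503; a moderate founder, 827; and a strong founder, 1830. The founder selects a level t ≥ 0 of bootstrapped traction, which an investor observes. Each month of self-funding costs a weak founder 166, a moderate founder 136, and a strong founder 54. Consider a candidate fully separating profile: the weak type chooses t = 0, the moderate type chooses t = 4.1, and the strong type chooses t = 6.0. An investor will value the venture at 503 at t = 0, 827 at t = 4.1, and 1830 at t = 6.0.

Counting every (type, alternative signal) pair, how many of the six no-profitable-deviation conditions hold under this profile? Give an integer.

3

Weak (own payoff 503): to t=4.1 gives 827 − 166×4.1 = 146.4 → no gain ✓; to t=6.0 gives 1830 − 166×6.0 = 834 → profitable ✗.
Strong (own payoff 1830 − 54×6.0 = 1506): to t=0 gives 503 → no gain ✓; to t=4.1 gives 827 − 54×4.1 = 605.6 → no gain ✓.
Moderate (own payoff 827 − 136×4.1 = 269.4): to t=0 gives 503 → profitable ✗; to t=6.0 gives 1830 − 136×6.0 = 1014 → profitable ✗.
3 of the 6 constraints hold; not an equilibrium.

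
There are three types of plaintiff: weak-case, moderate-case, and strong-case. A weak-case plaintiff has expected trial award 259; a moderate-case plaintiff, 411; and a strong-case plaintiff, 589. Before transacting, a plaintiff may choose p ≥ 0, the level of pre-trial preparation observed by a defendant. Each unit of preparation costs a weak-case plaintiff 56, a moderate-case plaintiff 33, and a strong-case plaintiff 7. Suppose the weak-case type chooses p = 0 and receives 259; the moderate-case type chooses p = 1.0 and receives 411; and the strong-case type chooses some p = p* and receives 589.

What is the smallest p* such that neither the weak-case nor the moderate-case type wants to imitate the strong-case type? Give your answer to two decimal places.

6.39

Moderate-case type (on-path payoff 411 − 33×1.0 = 378) won't mimic when 378 ≥ 589 − 33·p*, i.e. p* ≥ 6.39.
Weak-case type (on-path payoff 259) won't mimic when 259 ≥ 589 − 56·p*, i.e. p* ≥ 5.89.
Both must hold, so p* = max(5.89, 6.39) = 6.39. The moderate-case type's constraint binds.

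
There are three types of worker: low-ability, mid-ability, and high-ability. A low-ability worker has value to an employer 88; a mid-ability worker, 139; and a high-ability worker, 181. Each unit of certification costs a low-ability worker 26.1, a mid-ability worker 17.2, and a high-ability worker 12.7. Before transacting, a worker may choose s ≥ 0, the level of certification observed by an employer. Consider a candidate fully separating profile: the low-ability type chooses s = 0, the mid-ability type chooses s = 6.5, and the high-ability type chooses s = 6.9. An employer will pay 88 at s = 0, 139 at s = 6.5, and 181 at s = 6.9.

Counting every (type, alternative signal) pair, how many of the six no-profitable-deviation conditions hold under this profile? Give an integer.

Mid-ability (own payoff 139 − 17.2×6.5 = 27.2): to s=0 gives 88 → profitable ✗; to s=6.9 gives 181 − 17.2×6.9 = 62.32 → profitable ✗.
Low-ability (own payoff 88): to s=6.5 gives 139 − 26.1×6.5 = -30.65 → no gain ✓; to s=6.9 gives 181 − 26.1×6.9 = 0.91 → no gain ✓.
High-ability (own payoff 181 − 12.7×6.9 = 93.37): to s=0 gives 88 → no gain ✓; to s=6.5 gives 139 − 12.7×6.5 = 56.45 → no gain ✓.
4 of the 6 constraints hold; not an equilibrium.

4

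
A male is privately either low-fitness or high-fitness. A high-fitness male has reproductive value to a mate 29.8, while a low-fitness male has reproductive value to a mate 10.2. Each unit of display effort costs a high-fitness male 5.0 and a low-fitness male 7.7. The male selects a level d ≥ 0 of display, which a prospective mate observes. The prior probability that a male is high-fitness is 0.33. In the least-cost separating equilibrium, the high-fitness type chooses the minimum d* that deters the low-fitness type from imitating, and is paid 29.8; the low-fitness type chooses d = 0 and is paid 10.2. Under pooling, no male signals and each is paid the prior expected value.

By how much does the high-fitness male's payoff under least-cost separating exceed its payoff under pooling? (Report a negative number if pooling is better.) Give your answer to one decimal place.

Least-cost separating signal: d* solves 10.2 = 29.8 − 7.7·d*, so d* = (29.8 − 10.2)/7.7 ≈ 2.5455.
High-fitness type's separating payoff: 29.8 − 5.0 × d* = 29.8 − 5.0 × (29.8 − 10.2)/7.7 = 29.8 − 98/7.7 ≈ 17.073.
Pooling payoff: 0.33 × 29.8 + 0.67 × 10.2 = 16.668.
Difference: 17.073 − 16.668 = 0.405, i.e. 0.4 to one decimal place.
The high-fitness type prefers to separate.

0.4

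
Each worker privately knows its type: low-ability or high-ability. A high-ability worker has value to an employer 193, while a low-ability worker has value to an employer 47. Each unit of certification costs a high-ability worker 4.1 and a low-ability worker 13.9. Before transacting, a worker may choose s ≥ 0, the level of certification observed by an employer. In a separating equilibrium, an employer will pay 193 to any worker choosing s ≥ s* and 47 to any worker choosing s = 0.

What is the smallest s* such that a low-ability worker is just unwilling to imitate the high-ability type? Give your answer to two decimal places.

A low-ability worker choosing s = 0 receives 47.
Imitating at s* instead would pay 193 at cost 13.9·s*, netting 193 − 13.9·s*.
Indifference: 47 = 193 − 13.9·s*, so s* = (193 − 47) / 13.9 ≈ 10.50.
This is the low-ability type's binding incentive-compatibility constraint; any s ≥ 10.50 sustains separation on that side.

10.50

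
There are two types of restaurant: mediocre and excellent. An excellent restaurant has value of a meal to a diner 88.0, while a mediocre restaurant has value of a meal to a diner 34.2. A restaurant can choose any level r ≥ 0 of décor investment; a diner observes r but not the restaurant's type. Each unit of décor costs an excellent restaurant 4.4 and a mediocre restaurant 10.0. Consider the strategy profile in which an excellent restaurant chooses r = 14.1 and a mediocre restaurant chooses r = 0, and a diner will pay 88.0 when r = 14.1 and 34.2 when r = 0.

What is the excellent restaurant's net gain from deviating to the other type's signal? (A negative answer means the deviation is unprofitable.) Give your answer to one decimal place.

8.2

Playing r = 14.1 the excellent restaurant receives 88.0 − 4.4 × 14.1 = 25.96.
Deviating to r = 0 yields 34.2 instead.
Gain from deviating: 34.2 − 25.96 = 8.24, i.e. 8.2 to one decimal place.
The gain is positive, so the excellent type's incentive-compatibility constraint is violated — this profile is not a separating equilibrium.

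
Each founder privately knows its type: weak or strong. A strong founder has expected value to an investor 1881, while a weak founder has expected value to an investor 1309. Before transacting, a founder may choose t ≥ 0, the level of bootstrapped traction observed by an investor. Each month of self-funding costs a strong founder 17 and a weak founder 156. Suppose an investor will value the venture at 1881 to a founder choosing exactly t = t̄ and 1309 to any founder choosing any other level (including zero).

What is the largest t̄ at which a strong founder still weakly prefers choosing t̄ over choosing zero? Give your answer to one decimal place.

33.6

Choosing t̄ yields the strong type 1881 − 17·t̄; choosing zero yields 1309.
The strong type is indifferent at 1881 − 17·t̄ = 1309, i.e. t̄ = (1881 − 1309) / 17 ≈ 33.6.
For any t̄ above 33.6 the strong type would rather pool at zero, so separation collapses.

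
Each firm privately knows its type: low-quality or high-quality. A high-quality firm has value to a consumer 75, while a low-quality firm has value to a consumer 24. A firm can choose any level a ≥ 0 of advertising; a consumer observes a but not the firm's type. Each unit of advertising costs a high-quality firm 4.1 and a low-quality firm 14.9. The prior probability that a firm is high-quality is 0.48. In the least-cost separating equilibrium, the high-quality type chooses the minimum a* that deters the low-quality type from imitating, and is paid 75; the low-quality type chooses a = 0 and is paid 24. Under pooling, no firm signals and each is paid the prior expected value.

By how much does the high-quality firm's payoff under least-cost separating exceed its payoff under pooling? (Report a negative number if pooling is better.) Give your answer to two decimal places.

Least-cost separating signal: a* solves 24 = 75 − 14.9·a*, so a* = (75 − 24)/14.9 ≈ 3.4228.
High-quality type's separating payoff: 75 − 4.1 × a* = 75 − 4.1 × (75 − 24)/14.9 = 75 − 209.1/14.9 ≈ 60.9664.
Pooling payoff: 0.48 × 75 + 0.52 × 24 = 48.48.
Difference: 60.9664 − 48.48 = 12.4864, i.e. 12.49 to two decimal places.
The high-quality type prefers to separate.

12.49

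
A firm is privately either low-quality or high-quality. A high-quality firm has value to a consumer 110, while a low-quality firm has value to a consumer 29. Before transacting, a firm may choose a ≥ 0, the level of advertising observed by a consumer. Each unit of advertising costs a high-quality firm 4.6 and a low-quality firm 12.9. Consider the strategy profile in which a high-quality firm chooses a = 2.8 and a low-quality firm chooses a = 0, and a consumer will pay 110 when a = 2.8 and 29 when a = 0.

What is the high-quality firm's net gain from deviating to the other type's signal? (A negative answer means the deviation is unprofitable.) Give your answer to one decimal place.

-68.1

Playing a = 2.8 the high-quality firm receives 110 − 4.6 × 2.8 = 97.12.
Deviating to a = 0 yields 29 instead.
Gain from deviating: 29 − 97.12 = -68.12, i.e. -68.1 to one decimal place.
The gain is negative, so the high-quality type's incentive-compatibility constraint is satisfied.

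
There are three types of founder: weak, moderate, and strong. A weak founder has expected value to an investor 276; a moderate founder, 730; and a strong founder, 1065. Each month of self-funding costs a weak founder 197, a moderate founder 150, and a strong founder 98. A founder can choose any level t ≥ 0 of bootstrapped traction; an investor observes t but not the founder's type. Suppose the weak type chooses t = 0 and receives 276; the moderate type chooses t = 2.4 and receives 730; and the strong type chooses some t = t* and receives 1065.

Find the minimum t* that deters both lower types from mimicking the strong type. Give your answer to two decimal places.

4.63

Weak type (on-path payoff 276) won't mimic when 276 ≥ 1065 − 197·t*, i.e. t* ≥ 4.01.
Moderate type (on-path payoff 730 − 150×2.4 = 370) won't mimic when 370 ≥ 1065 − 150·t*, i.e. t* ≥ 4.63.
Both must hold, so t* = max(4.01, 4.63) = 4.63. The moderate type's constraint binds.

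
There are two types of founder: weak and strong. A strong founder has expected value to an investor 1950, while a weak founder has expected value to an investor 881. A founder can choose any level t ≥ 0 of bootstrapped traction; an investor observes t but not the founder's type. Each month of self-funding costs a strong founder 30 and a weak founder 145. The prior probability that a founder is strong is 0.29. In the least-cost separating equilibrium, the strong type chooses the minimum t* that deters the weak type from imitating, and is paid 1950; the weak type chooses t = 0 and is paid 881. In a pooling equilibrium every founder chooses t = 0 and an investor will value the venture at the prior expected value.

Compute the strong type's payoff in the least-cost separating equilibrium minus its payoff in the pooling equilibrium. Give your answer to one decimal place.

537.8

Least-cost separating signal: t* solves 881 = 1950 − 145·t*, so t* = (1950 − 881)/145 ≈ 7.3724.
Strong type's separating payoff: 1950 − 30 × t* = 1950 − 30 × (1950 − 881)/145 = 1950 − 32070/145 ≈ 1728.828.
Pooling payoff: 0.29 × 1950 + 0.71 × 881 = 1191.01.
Difference: 1728.828 − 1191.01 = 537.818, i.e. 537.8 to one decimal place.
The strong type prefers to separate.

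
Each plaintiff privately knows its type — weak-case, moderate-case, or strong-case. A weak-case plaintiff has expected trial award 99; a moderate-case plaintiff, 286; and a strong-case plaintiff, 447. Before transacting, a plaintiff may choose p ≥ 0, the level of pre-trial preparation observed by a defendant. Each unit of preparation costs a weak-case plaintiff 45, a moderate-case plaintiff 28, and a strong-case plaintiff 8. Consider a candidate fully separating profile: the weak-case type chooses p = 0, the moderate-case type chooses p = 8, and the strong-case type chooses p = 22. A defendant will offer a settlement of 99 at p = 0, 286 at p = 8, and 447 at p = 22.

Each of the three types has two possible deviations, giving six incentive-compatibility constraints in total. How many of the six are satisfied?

5

Strong-case (own payoff 447 − 8×22 = 271): to p=0 gives 99 → no gain ✓; to p=8 gives 286 − 8×8 = 222 → no gain ✓.
Weak-case (own payoff 99): to p=8 gives 286 − 45×8 = -74 → no gain ✓; to p=22 gives 447 − 45×22 = -543 → no gain ✓.
Moderate-case (own payoff 286 − 28×8 = 62): to p=0 gives 99 → profitable ✗; to p=22 gives 447 − 28×22 = -169 → no gain ✓.
5 of the 6 constraints hold; not an equilibrium.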